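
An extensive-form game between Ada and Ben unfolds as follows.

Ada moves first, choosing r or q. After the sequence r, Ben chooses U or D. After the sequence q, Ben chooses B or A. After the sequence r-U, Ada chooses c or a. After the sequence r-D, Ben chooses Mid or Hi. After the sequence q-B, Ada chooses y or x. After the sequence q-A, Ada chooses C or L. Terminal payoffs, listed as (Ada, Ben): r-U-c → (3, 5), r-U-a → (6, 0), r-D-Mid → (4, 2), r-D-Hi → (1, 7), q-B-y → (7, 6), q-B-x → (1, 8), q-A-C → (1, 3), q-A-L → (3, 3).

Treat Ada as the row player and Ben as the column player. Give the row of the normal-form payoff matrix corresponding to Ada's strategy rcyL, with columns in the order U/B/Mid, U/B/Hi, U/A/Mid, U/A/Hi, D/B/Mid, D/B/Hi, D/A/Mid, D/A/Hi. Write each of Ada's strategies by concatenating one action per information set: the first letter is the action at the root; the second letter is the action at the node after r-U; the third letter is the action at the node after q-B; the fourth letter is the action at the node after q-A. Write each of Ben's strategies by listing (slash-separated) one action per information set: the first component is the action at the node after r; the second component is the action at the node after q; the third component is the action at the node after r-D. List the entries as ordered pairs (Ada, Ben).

vs U/B/Mid: Ada plays r → Ben plays U at [r] → Ada plays c at [r-U] → (3, 5)
vs U/B/Hi: Ada plays r → Ben plays U at [r] → Ada plays c at [r-U] → (3, 5)
vs U/A/Mid: Ada plays r → Ben plays U at [r] → Ada plays c at [r-U] → (3, 5)
vs U/A/Hi: Ada plays r → Ben plays U at [r] → Ada plays c at [r-U] → (3, 5)
vs D/B/Mid: Ada plays r → Ben plays D at [r] → Ben plays Mid at [r-D] → (4, 2)
vs D/B/Hi: Ada plays r → Ben plays D at [r] → Ben plays Hi at [r-D] → (1, 7)
vs D/A/Mid: Ada plays r → Ben plays D at [r] → Ben plays Mid at [r-D] → (4, 2)
vs D/A/Hi: Ada plays r → Ben plays D at [r] → Ben plays Hi at [r-D] → (1, 7)

(3,5) (3,5) (3,5) (3,5) (4,2) (1,7) (4,2) (1,7)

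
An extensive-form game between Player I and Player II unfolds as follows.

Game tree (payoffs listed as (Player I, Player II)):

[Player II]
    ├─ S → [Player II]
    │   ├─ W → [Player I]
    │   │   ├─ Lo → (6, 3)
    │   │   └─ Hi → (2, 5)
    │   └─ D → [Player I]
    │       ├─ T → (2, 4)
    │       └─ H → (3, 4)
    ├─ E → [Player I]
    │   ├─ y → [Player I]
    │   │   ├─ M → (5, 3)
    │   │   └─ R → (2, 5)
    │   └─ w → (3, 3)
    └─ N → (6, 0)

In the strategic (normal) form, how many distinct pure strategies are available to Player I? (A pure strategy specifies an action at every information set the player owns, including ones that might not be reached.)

16

Player I owns the node after E with actions {y, w} — two choices.
Player I owns the node after S-W with actions {Lo, Hi} — two choices.
Player I owns the node after S-D with actions {T, H} — two choices.
Player I owns the node after E-y with actions {M, R} — two choices.
A pure strategy fixes one action at each information set independently, so the count is the product 2 × 2 × 2 × 2 = 16.
(For reference, Player II has 6 pure strategies, giving a 16×6 normal-form matrix.)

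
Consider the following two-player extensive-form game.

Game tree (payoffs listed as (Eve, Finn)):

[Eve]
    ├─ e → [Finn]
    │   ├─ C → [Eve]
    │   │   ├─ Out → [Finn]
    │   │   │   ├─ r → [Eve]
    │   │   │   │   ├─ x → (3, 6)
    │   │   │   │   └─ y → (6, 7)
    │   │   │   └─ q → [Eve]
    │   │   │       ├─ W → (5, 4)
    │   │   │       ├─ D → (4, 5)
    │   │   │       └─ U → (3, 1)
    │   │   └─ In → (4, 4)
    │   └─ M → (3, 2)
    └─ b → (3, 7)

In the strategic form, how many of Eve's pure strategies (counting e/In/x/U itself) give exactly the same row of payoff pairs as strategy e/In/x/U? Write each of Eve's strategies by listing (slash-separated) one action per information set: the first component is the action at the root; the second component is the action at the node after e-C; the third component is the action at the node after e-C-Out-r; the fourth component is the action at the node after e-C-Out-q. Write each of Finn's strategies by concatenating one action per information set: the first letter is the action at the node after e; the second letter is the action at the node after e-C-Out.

Row for e/In/x/U (columns Cr, Cq, Mr, Mq): (4,4) (4,4) (3,2) (3,2).
Under e/In/x/U, Eve's choice at the node after e-C-Out-r and at the node after e-C-Out-q can never be reached regardless of what Finn does, so varying those choices leaves every outcome unchanged.
Holding the reachable choices fixed and varying the unreachable ones freely already gives 2 × 3 = 6 equivalent strategies.
No other strategy reproduces this row, so those 6 are the full class: e/In/x/W, e/In/x/D, e/In/x/U, e/In/y/W, e/In/y/D, e/In/y/U.

6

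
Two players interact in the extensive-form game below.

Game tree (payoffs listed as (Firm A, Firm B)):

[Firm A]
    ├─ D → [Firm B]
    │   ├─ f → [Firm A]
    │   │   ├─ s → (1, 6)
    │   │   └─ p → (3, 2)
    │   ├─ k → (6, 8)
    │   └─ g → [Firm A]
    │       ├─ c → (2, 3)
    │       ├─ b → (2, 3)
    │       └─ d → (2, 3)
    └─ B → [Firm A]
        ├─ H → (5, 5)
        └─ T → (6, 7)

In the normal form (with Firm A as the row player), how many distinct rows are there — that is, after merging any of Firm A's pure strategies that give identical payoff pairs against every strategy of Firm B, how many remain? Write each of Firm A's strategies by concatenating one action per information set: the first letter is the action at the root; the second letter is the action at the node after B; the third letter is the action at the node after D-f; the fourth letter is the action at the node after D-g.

4

Firm A has 24 pure strategies: DHsc, DHsb, DHsd, DHpc, DHpb, DHpd, DTsc, DTsb, DTsd, DTpc, DTpb, DTpd, BHsc, BHsb, BHsd, BHpc, BHpb, BHpd, BTsc, BTsb, BTsd, BTpc, BTpb, BTpd. Columns: f, k, g.
{DHsc, DHsb, DHsd, DTsc, DTsb, DTsd} → row (1,6) (6,8) (2,3)
{DHpc, DHpb, DHpd, DTpc, DTpb, DTpd} → row (3,2) (6,8) (2,3)
{BHsc, BHsb, BHsd, BHpc, BHpb, BHpd} → row (5,5) (5,5) (5,5)
{BTsc, BTsb, BTsd, BTpc, BTpb, BTpd} → row (6,7) (6,7) (6,7)
That's 4 distinct rows out of 24 strategies.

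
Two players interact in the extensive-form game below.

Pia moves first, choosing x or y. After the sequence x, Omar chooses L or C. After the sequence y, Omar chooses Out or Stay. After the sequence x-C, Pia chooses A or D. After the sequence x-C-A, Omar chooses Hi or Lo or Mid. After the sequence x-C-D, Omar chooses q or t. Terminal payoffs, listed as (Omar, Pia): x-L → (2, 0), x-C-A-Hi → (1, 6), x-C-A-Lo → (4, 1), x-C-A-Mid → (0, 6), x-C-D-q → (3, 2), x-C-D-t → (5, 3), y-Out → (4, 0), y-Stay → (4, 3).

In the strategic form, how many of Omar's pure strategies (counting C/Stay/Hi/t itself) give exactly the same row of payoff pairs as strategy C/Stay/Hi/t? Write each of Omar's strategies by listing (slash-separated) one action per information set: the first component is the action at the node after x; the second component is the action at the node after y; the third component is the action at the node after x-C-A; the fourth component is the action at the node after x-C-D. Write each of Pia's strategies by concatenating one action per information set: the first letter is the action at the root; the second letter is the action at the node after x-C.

Row for C/Stay/Hi/t (columns xA, xD, yA, yD): (1,6) (5,3) (4,3) (4,3).
Every one of Omar's information sets is on the play path for some reply by Pia when Omar follows C/Stay/Hi/t.
Changing the action at any of them therefore changes at least one column, so only C/Stay/Hi/t itself gives this row.

1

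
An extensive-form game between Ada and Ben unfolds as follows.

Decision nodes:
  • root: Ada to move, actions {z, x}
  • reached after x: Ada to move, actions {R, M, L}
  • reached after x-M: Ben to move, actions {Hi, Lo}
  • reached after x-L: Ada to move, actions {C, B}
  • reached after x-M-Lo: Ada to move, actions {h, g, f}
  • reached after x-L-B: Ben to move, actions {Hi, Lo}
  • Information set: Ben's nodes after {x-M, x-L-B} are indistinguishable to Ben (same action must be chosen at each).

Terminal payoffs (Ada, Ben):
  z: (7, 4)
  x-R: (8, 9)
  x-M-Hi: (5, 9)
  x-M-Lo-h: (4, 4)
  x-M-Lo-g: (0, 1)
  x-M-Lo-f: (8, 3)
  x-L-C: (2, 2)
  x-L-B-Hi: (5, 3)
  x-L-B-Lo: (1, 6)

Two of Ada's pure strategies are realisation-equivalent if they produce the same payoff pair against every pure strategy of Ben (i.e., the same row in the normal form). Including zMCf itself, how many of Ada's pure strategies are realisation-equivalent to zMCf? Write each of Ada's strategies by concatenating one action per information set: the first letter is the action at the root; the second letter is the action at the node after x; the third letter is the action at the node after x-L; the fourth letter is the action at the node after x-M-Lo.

Row for zMCf (columns Hi, Lo): (7,4) (7,4).
Under zMCf, Ada's choice at the node after x and at the node after x-L and at the node after x-M-Lo can never be reached regardless of what Ben does, so varying those choices leaves every outcome unchanged.
Holding the reachable choices fixed and varying the unreachable ones freely already gives 3 × 2 × 3 = 18 equivalent strategies.
No other strategy reproduces this row, so those 18 are the full class: zRCh, zRCg, zRCf, zRBh, zRBg, zRBf, zMCh, zMCg, zMCf, zMBh, zMBg, zMBf, zLCh, zLCg, zLCf, zLBh, zLBg, zLBf.

18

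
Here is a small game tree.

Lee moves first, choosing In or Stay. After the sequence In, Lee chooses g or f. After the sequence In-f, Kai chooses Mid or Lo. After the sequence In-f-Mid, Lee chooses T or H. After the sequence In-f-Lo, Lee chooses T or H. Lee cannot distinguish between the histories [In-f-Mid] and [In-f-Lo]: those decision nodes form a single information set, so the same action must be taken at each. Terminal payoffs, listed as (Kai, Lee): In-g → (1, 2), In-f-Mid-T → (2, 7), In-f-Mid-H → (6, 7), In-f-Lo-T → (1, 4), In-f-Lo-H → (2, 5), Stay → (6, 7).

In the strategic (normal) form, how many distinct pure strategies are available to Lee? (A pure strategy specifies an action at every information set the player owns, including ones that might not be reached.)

Lee owns the root with actions {In, Stay} — two choices.
Lee owns the node after In with actions {g, f} — two choices.
Lee owns the information set {In-f-Mid, In-f-Lo} with actions {T, H} — two choices.
A pure strategy fixes one action at each information set independently, so the count is the product 2 × 2 × 2 = 8.
(For reference, Kai has 2 pure strategies, giving a 8×2 normal-form matrix.)

8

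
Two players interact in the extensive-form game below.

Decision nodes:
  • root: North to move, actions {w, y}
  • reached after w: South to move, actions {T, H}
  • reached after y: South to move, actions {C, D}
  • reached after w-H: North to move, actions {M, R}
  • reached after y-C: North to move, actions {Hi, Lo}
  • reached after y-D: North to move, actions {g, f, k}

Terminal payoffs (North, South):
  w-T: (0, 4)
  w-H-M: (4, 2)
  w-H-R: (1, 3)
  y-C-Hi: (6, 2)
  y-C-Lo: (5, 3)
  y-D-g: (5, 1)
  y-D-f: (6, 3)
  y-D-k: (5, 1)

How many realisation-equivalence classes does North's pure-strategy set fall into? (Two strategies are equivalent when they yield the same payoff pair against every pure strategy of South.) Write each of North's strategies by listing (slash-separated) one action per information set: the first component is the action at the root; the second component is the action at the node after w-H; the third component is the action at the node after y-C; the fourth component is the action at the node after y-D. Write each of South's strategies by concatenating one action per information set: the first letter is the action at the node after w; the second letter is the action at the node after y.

6

North has 24 pure strategies: w/M/Hi/g, w/M/Hi/f, w/M/Hi/k, w/M/Lo/g, w/M/Lo/f, w/M/Lo/k, w/R/Hi/g, w/R/Hi/f, w/R/Hi/k, w/R/Lo/g, w/R/Lo/f, w/R/Lo/k, y/M/Hi/g, y/M/Hi/f, y/M/Hi/k, y/M/Lo/g, y/M/Lo/f, y/M/Lo/k, y/R/Hi/g, y/R/Hi/f, y/R/Hi/k, y/R/Lo/g, y/R/Lo/f, y/R/Lo/k. Columns: TC, TD, HC, HD.
{w/M/Hi/g, w/M/Hi/f, w/M/Hi/k, w/M/Lo/g, w/M/Lo/f, w/M/Lo/k} → row (0,4) (0,4) (4,2) (4,2)
{w/R/Hi/g, w/R/Hi/f, w/R/Hi/k, w/R/Lo/g, w/R/Lo/f, w/R/Lo/k} → row (0,4) (0,4) (1,3) (1,3)
{y/M/Hi/g, y/M/Hi/k, y/R/Hi/g, y/R/Hi/k} → row (6,2) (5,1) (6,2) (5,1)
{y/M/Hi/f, y/R/Hi/f} → row (6,2) (6,3) (6,2) (6,3)
{y/M/Lo/g, y/M/Lo/k, y/R/Lo/g, y/R/Lo/k} → row (5,3) (5,1) (5,3) (5,1)
{y/M/Lo/f, y/R/Lo/f} → row (5,3) (6,3) (5,3) (6,3)
That's 6 distinct rows out of 24 strategies.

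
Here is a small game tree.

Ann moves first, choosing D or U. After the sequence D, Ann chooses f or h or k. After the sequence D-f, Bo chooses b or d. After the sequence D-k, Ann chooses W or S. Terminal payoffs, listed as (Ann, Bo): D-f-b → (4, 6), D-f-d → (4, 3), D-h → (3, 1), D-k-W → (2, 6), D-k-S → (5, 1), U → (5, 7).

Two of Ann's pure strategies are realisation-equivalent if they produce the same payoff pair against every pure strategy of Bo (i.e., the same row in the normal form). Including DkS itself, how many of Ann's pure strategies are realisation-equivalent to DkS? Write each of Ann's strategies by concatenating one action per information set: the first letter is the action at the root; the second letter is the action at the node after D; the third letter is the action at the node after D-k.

Row for DkS (columns b, d): (5,1) (5,1).
Every one of Ann's information sets is on the play path for some reply by Bo when Ann follows DkS.
Changing the action at any of them therefore changes at least one column, so only DkS itself gives this row.

1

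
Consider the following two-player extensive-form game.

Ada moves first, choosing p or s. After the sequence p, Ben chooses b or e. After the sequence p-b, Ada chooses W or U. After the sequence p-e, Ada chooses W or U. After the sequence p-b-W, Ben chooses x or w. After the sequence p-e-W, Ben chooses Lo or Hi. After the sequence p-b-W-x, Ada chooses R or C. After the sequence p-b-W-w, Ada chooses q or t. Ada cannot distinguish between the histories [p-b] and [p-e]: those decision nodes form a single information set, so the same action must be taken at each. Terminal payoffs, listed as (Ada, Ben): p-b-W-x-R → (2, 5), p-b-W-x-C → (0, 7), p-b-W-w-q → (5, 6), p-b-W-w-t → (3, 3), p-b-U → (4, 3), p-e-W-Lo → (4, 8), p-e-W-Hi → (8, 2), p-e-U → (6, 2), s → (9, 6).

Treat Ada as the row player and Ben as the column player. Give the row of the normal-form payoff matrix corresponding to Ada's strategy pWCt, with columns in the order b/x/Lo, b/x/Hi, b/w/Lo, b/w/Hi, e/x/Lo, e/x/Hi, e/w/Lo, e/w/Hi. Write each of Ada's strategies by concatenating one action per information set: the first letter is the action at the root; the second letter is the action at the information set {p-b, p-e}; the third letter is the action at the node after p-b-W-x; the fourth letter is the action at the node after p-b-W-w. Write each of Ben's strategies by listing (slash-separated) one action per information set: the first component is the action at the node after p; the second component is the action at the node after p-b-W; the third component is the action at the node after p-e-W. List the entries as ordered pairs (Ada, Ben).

vs b/x/Lo: Ada plays p → Ben plays b at [p] → Ada plays W at [p-b] → Ben plays x at [p-b-W] → Ada plays C at [p-b-W-x] → (0, 7)
vs b/x/Hi: Ada plays p → Ben plays b at [p] → Ada plays W at [p-b] → Ben plays x at [p-b-W] → Ada plays C at [p-b-W-x] → (0, 7)
vs b/w/Lo: Ada plays p → Ben plays b at [p] → Ada plays W at [p-b] → Ben plays w at [p-b-W] → Ada plays t at [p-b-W-w] → (3, 3)
vs b/w/Hi: Ada plays p → Ben plays b at [p] → Ada plays W at [p-b] → Ben plays w at [p-b-W] → Ada plays t at [p-b-W-w] → (3, 3)
vs e/x/Lo: Ada plays p → Ben plays e at [p] → Ada plays W at [p-e] → Ben plays Lo at [p-e-W] → (4, 8)
vs e/x/Hi: Ada plays p → Ben plays e at [p] → Ada plays W at [p-e] → Ben plays Hi at [p-e-W] → (8, 2)
vs e/w/Lo: Ada plays p → Ben plays e at [p] → Ada plays W at [p-e] → Ben plays Lo at [p-e-W] → (4, 8)
vs e/w/Hi: Ada plays p → Ben plays e at [p] → Ada plays W at [p-e] → Ben plays Hi at [p-e-W] → (8, 2)

(0,7) (0,7) (3,3) (3,3) (4,8) (8,2) (4,8) (8,2)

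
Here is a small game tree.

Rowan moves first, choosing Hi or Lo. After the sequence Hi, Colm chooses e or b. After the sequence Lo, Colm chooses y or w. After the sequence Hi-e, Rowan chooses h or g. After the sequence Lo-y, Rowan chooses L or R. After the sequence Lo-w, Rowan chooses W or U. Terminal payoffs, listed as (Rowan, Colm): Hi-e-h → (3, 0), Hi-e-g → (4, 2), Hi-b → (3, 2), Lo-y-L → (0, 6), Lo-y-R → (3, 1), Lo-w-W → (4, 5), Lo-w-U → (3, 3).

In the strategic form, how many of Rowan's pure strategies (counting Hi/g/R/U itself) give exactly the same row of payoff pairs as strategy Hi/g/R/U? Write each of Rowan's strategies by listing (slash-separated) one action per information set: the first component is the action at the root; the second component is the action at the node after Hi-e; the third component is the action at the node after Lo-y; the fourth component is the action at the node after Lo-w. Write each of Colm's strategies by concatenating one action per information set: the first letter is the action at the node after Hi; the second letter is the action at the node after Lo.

4

Row for Hi/g/R/U (columns ey, ew, by, bw): (4,2) (4,2) (3,2) (3,2).
Under Hi/g/R/U, Rowan's choice at the node after Lo-y and at the node after Lo-w can never be reached regardless of what Colm does, so varying those choices leaves every outcome unchanged.
Holding the reachable choices fixed and varying the unreachable ones freely already gives 2 × 2 = 4 equivalent strategies.
No other strategy reproduces this row, so those 4 are the full class: Hi/g/L/W, Hi/g/L/U, Hi/g/R/W, Hi/g/R/U.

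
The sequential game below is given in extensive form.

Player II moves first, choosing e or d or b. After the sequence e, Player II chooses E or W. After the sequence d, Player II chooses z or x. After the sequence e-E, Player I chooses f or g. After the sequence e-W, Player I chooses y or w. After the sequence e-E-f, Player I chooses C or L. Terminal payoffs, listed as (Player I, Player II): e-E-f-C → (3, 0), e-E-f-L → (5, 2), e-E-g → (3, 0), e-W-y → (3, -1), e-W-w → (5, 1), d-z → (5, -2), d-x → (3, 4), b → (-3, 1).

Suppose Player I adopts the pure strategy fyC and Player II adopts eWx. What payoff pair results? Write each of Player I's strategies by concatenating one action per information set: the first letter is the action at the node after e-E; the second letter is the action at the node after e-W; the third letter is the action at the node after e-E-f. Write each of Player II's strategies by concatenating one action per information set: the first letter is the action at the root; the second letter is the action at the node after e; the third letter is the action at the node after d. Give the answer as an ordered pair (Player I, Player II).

(3, -1)

Trace the play path from the root:
  Player II plays e
  Player II plays W at [e]
  Player I plays y at [e-W]
→ terminal payoff (3, -1).
(Player I's choice at the node after e-E is never reached on this path, so it doesn't affect the outcome.)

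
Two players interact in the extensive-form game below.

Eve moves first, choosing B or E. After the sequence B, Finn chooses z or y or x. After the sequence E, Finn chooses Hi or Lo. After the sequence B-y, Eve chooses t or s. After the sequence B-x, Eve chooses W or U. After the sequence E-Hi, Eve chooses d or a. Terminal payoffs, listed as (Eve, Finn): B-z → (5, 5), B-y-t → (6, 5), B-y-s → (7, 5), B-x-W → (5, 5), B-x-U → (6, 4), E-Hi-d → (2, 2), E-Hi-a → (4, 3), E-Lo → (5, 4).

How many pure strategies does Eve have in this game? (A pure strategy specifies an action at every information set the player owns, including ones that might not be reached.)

Eve owns the root with actions {B, E} — two choices.
Eve owns the node after B-y with actions {t, s} — two choices.
Eve owns the node after B-x with actions {W, U} — two choices.
Eve owns the node after E-Hi with actions {d, a} — two choices.
A pure strategy fixes one action at each information set independently, so the count is the product 2 × 2 × 2 × 2 = 16.
(For reference, Finn has 6 pure strategies, giving a 16×6 normal-form matrix.)

16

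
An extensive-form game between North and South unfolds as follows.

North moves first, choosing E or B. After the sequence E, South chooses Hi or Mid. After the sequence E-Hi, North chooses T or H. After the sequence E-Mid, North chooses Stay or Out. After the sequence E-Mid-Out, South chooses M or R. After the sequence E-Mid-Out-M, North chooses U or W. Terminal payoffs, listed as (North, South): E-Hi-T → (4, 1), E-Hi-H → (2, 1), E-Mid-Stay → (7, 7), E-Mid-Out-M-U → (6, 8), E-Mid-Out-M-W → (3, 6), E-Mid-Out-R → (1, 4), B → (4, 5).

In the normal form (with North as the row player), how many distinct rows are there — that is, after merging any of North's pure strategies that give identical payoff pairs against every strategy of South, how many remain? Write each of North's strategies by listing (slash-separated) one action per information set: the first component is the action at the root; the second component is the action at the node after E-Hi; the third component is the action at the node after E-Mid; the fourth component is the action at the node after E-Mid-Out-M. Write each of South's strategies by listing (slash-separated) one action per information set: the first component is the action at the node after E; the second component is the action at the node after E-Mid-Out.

North has 16 pure strategies: E/T/Stay/U, E/T/Stay/W, E/T/Out/U, E/T/Out/W, E/H/Stay/U, E/H/Stay/W, E/H/Out/U, E/H/Out/W, B/T/Stay/U, B/T/Stay/W, B/T/Out/U, B/T/Out/W, B/H/Stay/U, B/H/Stay/W, B/H/Out/U, B/H/Out/W. Columns: Hi/M, Hi/R, Mid/M, Mid/R.
{E/T/Stay/U, E/T/Stay/W} → row (4,1) (4,1) (7,7) (7,7)
{E/T/Out/U} → row (4,1) (4,1) (6,8) (1,4)
{E/T/Out/W} → row (4,1) (4,1) (3,6) (1,4)
{E/H/Stay/U, E/H/Stay/W} → row (2,1) (2,1) (7,7) (7,7)
{E/H/Out/U} → row (2,1) (2,1) (6,8) (1,4)
{E/H/Out/W} → row (2,1) (2,1) (3,6) (1,4)
{B/T/Stay/U, B/T/Stay/W, B/T/Out/U, B/T/Out/W, B/H/Stay/U, B/H/Stay/W, B/H/Out/U, B/H/Out/W} → row (4,5) (4,5) (4,5) (4,5)
That's 7 distinct rows out of 16 strategies.

7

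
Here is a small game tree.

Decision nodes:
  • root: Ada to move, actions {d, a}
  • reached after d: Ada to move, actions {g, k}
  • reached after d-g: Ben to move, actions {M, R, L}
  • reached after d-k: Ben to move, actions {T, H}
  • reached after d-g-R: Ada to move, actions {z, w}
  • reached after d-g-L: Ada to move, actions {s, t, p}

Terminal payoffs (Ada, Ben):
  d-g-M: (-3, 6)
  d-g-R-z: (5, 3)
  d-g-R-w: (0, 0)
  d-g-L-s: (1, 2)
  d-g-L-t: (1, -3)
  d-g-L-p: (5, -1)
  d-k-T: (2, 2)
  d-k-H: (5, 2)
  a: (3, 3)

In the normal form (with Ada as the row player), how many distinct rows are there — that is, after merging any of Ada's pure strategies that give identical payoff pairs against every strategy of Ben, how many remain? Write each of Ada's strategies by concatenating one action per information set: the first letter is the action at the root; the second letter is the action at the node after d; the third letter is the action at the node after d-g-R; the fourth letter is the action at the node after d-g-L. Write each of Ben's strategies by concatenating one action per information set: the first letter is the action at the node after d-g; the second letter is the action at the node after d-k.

8

Ada has 24 pure strategies: dgzs, dgzt, dgzp, dgws, dgwt, dgwp, dkzs, dkzt, dkzp, dkws, dkwt, dkwp, agzs, agzt, agzp, agws, agwt, agwp, akzs, akzt, akzp, akws, akwt, akwp. Columns: MT, MH, RT, RH, LT, LH.
{dgzs} → row (-3,6) (-3,6) (5,3) (5,3) (1,2) (1,2)
{dgzt} → row (-3,6) (-3,6) (5,3) (5,3) (1,-3) (1,-3)
{dgzp} → row (-3,6) (-3,6) (5,3) (5,3) (5,-1) (5,-1)
{dgws} → row (-3,6) (-3,6) (0,0) (0,0) (1,2) (1,2)
{dgwt} → row (-3,6) (-3,6) (0,0) (0,0) (1,-3) (1,-3)
{dgwp} → row (-3,6) (-3,6) (0,0) (0,0) (5,-1) (5,-1)
{dkzs, dkzt, dkzp, dkws, dkwt, dkwp} → row (2,2) (5,2) (2,2) (5,2) (2,2) (5,2)
{agzs, agzt, agzp, agws, agwt, agwp, akzs, akzt, akzp, akws, akwt, akwp} → row (3,3) (3,3) (3,3) (3,3) (3,3) (3,3)
That's 8 distinct rows out of 24 strategies.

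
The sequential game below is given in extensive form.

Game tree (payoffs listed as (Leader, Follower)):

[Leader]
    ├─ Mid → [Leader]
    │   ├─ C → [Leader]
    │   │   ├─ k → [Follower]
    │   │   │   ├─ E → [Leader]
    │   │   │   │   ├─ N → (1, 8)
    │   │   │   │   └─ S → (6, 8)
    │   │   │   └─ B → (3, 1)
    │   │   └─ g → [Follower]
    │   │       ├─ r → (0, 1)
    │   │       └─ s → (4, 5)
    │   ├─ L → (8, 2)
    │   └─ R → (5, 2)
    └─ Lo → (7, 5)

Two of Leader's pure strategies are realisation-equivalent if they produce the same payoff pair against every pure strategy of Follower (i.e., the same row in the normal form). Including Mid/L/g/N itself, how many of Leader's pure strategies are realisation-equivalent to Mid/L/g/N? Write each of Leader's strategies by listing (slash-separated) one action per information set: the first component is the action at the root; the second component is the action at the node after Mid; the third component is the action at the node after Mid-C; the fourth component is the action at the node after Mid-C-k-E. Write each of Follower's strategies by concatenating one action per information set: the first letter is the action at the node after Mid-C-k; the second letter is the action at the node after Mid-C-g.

Row for Mid/L/g/N (columns Er, Es, Br, Bs): (8,2) (8,2) (8,2) (8,2).
Under Mid/L/g/N, Leader's choice at the node after Mid-C and at the node after Mid-C-k-E can never be reached regardless of what Follower does, so varying those choices leaves every outcome unchanged.
Holding the reachable choices fixed and varying the unreachable ones freely already gives 2 × 2 = 4 equivalent strategies.
No other strategy reproduces this row, so those 4 are the full class: Mid/L/k/N, Mid/L/k/S, Mid/L/g/N, Mid/L/g/S.

4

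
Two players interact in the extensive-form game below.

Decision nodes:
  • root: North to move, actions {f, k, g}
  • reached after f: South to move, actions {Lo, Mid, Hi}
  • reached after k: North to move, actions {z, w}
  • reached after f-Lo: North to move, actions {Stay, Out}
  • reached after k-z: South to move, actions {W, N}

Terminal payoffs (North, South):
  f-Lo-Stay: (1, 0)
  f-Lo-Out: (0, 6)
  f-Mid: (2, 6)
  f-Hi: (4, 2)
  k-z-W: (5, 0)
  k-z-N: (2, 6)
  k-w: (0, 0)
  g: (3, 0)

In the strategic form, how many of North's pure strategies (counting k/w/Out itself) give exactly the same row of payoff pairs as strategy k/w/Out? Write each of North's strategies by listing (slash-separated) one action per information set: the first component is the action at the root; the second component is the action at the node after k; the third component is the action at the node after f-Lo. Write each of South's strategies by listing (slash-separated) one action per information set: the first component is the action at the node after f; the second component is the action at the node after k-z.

Row for k/w/Out (columns Lo/W, Lo/N, Mid/W, Mid/N, Hi/W, Hi/N): (0,0) (0,0) (0,0) (0,0) (0,0) (0,0).
Under k/w/Out, North's choice at the node after f-Lo can never be reached regardless of what South does, so varying those choices leaves every outcome unchanged.
Holding the reachable choices fixed and varying the unreachable one freely already gives 2 equivalent strategies.
No other strategy reproduces this row, so those 2 are the full class: k/w/Stay, k/w/Out.

2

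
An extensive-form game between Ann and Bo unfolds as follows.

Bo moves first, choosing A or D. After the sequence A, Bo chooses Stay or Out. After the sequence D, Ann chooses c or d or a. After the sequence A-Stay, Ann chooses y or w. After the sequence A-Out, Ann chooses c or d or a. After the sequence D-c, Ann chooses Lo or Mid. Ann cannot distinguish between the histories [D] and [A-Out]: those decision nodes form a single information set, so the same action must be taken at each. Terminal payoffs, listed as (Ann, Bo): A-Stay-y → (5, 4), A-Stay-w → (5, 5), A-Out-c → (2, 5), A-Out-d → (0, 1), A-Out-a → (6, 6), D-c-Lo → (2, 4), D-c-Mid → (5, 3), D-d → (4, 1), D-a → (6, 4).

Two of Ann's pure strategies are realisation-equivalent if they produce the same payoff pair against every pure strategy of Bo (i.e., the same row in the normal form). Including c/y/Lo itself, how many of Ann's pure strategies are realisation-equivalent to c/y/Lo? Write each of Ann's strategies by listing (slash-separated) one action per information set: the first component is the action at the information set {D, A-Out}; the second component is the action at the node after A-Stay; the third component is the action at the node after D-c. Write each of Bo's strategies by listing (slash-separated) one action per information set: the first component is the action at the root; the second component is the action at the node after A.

1

Row for c/y/Lo (columns A/Stay, A/Out, D/Stay, D/Out): (5,4) (2,5) (2,4) (2,4).
Every one of Ann's information sets is on the play path for some reply by Bo when Ann follows c/y/Lo.
Changing the action at any of them therefore changes at least one column, so only c/y/Lo itself gives this row.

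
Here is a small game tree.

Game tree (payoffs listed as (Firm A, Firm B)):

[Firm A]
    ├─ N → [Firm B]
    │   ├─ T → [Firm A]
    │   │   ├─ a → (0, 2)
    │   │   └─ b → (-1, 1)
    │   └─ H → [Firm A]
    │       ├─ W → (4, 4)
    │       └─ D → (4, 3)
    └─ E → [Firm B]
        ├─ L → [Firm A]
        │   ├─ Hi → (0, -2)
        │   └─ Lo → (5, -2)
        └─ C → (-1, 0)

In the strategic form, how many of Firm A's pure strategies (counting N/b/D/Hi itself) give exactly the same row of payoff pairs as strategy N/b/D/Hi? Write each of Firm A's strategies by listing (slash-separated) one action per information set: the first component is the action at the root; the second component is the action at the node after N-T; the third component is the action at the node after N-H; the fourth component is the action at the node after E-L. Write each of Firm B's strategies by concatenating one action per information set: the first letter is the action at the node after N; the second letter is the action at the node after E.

2

Row for N/b/D/Hi (columns TL, TC, HL, HC): (-1,1) (-1,1) (4,3) (4,3).
Under N/b/D/Hi, Firm A's choice at the node after E-L can never be reached regardless of what Firm B does, so varying those choices leaves every outcome unchanged.
Holding the reachable choices fixed and varying the unreachable one freely already gives 2 equivalent strategies.
No other strategy reproduces this row, so those 2 are the full class: N/b/D/Hi, N/b/D/Lo.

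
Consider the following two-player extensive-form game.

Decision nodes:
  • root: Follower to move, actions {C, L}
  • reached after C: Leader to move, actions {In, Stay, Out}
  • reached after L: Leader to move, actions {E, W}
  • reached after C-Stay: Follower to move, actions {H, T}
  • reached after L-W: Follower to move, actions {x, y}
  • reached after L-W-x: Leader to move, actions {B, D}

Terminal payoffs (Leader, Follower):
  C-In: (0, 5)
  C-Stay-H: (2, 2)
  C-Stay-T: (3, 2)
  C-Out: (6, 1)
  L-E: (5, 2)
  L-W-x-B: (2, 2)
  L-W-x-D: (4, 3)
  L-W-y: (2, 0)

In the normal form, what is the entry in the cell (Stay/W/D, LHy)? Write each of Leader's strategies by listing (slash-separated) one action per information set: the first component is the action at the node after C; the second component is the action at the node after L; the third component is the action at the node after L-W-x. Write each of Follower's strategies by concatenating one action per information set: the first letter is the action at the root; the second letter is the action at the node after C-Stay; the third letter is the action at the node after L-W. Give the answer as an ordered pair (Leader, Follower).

(2, 0)

Trace the play path from the root:
  Follower plays L
  Leader plays W at [L]
  Follower plays y at [L-W]
→ terminal payoff (2, 0).
(Leader's choice at the node after C is never reached on this path, so it doesn't affect the outcome.)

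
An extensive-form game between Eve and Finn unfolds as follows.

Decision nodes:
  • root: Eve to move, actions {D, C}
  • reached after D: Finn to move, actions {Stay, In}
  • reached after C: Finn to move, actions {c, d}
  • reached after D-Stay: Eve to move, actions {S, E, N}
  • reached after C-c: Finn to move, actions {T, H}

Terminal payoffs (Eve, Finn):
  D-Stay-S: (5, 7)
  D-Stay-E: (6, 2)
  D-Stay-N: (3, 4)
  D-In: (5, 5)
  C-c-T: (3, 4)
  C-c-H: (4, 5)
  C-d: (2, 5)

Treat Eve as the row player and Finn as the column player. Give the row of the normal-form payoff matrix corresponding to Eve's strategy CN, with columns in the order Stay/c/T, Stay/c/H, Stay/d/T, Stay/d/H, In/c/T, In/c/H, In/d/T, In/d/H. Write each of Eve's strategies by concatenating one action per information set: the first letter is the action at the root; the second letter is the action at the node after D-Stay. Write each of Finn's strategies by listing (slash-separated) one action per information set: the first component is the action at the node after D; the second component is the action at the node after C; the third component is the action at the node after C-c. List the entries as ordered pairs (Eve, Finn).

(3,4) (4,5) (2,5) (2,5) (3,4) (4,5) (2,5) (2,5)

vs Stay/c/T: Eve plays C → Finn plays c at [C] → Finn plays T at [C-c] → (3, 4)
vs Stay/c/H: Eve plays C → Finn plays c at [C] → Finn plays H at [C-c] → (4, 5)
vs Stay/d/T: Eve plays C → Finn plays d at [C] → (2, 5)
vs Stay/d/H: Eve plays C → Finn plays d at [C] → (2, 5)
vs In/c/T: Eve plays C → Finn plays c at [C] → Finn plays T at [C-c] → (3, 4)
vs In/c/H: Eve plays C → Finn plays c at [C] → Finn plays H at [C-c] → (4, 5)
vs In/d/T: Eve plays C → Finn plays d at [C] → (2, 5)
vs In/d/H: Eve plays C → Finn plays d at [C] → (2, 5)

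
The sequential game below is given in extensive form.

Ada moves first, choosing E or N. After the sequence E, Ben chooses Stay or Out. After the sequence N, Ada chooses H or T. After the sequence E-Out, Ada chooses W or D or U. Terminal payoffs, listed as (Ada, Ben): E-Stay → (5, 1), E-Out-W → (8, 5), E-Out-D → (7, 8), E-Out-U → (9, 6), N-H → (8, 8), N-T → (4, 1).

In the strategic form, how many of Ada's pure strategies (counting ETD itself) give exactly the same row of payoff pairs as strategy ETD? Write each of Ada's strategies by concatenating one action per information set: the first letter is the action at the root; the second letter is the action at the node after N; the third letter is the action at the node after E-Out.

Row for ETD (columns Stay, Out): (5,1) (7,8).
Under ETD, Ada's choice at the node after N can never be reached regardless of what Ben does, so varying those choices leaves every outcome unchanged.
Holding the reachable choices fixed and varying the unreachable one freely already gives 2 equivalent strategies.
No other strategy reproduces this row, so those 2 are the full class: EHD, ETD.

2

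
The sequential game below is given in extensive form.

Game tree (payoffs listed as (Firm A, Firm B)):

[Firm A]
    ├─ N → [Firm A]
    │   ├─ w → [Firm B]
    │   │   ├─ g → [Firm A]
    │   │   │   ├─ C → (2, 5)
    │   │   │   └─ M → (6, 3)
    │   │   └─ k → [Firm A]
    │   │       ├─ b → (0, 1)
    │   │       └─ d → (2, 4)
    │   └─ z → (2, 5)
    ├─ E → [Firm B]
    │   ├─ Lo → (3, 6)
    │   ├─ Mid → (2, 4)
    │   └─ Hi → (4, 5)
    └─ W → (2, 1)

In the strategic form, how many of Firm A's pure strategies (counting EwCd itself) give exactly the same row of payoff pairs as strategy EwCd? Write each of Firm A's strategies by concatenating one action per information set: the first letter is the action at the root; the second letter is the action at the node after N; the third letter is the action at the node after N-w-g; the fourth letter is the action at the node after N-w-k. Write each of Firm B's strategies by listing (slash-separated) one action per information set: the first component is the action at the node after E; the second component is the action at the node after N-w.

Row for EwCd (columns Lo/g, Lo/k, Mid/g, Mid/k, Hi/g, Hi/k): (3,6) (3,6) (2,4) (2,4) (4,5) (4,5).
Under EwCd, Firm A's choice at the node after N and at the node after N-w-g and at the node after N-w-k can never be reached regardless of what Firm B does, so varying those choices leaves every outcome unchanged.
Holding the reachable choices fixed and varying the unreachable ones freely already gives 2 × 2 × 2 = 8 equivalent strategies.
No other strategy reproduces this row, so those 8 are the full class: EwCb, EwCd, EwMb, EwMd, EzCb, EzCd, EzMb, EzMd.

8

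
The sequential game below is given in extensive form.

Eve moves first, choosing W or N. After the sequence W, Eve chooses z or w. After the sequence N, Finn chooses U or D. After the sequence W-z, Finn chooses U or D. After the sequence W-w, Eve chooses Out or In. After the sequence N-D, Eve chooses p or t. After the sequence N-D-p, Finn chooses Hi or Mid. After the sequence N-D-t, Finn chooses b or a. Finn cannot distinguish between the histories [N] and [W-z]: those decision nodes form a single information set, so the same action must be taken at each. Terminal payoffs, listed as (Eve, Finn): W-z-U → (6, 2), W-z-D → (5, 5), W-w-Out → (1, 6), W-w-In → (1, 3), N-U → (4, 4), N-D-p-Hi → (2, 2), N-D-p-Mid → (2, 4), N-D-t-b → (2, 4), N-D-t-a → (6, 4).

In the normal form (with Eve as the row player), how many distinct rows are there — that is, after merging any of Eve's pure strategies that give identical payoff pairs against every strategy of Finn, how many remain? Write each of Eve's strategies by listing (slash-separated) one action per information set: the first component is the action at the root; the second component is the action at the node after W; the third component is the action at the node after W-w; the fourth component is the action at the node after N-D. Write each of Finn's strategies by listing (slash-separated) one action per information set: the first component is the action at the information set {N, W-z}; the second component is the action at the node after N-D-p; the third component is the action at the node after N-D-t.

5

Eve has 16 pure strategies: W/z/Out/p, W/z/Out/t, W/z/In/p, W/z/In/t, W/w/Out/p, W/w/Out/t, W/w/In/p, W/w/In/t, N/z/Out/p, N/z/Out/t, N/z/In/p, N/z/In/t, N/w/Out/p, N/w/Out/t, N/w/In/p, N/w/In/t. Columns: U/Hi/b, U/Hi/a, U/Mid/b, U/Mid/a, D/Hi/b, D/Hi/a, D/Mid/b, D/Mid/a.
{W/z/Out/p, W/z/Out/t, W/z/In/p, W/z/In/t} → row (6,2) (6,2) (6,2) (6,2) (5,5) (5,5) (5,5) (5,5)
{W/w/Out/p, W/w/Out/t} → row (1,6) (1,6) (1,6) (1,6) (1,6) (1,6) (1,6) (1,6)
{W/w/In/p, W/w/In/t} → row (1,3) (1,3) (1,3) (1,3) (1,3) (1,3) (1,3) (1,3)
{N/z/Out/p, N/z/In/p, N/w/Out/p, N/w/In/p} → row (4,4) (4,4) (4,4) (4,4) (2,2) (2,2) (2,4) (2,4)
{N/z/Out/t, N/z/In/t, N/w/Out/t, N/w/In/t} → row (4,4) (4,4) (4,4) (4,4) (2,4) (6,4) (2,4) (6,4)
That's 5 distinct rows out of 16 strategies.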